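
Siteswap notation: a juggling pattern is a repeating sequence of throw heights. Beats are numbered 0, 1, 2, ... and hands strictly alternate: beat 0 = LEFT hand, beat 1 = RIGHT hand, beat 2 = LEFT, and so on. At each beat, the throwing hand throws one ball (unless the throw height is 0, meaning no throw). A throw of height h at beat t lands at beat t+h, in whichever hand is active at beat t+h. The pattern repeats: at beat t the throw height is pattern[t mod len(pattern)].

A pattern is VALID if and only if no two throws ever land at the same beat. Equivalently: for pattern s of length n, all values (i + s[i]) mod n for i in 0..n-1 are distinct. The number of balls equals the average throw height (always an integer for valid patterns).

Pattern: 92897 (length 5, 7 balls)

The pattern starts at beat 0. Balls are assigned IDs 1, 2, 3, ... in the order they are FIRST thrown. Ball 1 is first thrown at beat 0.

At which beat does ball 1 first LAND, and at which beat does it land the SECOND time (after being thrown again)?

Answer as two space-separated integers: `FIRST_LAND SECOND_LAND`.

Answer: 9 16

Derivation:
Beat 0 (L): throw ball1 h=9 -> lands@9:R; in-air after throw: [b1@9:R]
Beat 1 (R): throw ball2 h=2 -> lands@3:R; in-air after throw: [b2@3:R b1@9:R]
Beat 2 (L): throw ball3 h=8 -> lands@10:L; in-air after throw: [b2@3:R b1@9:R b3@10:L]
Beat 3 (R): throw ball2 h=9 -> lands@12:L; in-air after throw: [b1@9:R b3@10:L b2@12:L]
Beat 4 (L): throw ball4 h=7 -> lands@11:R; in-air after throw: [b1@9:R b3@10:L b4@11:R b2@12:L]
Beat 5 (R): throw ball5 h=9 -> lands@14:L; in-air after throw: [b1@9:R b3@10:L b4@11:R b2@12:L b5@14:L]
Beat 6 (L): throw ball6 h=2 -> lands@8:L; in-air after throw: [b6@8:L b1@9:R b3@10:L b4@11:R b2@12:L b5@14:L]
Beat 7 (R): throw ball7 h=8 -> lands@15:R; in-air after throw: [b6@8:L b1@9:R b3@10:L b4@11:R b2@12:L b5@14:L b7@15:R]
Beat 8 (L): throw ball6 h=9 -> lands@17:R; in-air after throw: [b1@9:R b3@10:L b4@11:R b2@12:L b5@14:L b7@15:R b6@17:R]
Beat 9 (R): throw ball1 h=7 -> lands@16:L; in-air after throw: [b3@10:L b4@11:R b2@12:L b5@14:L b7@15:R b1@16:L b6@17:R]
Beat 10 (L): throw ball3 h=9 -> lands@19:R; in-air after throw: [b4@11:R b2@12:L b5@14:L b7@15:R b1@16:L b6@17:R b3@19:R]
Beat 11 (R): throw ball4 h=2 -> lands@13:R; in-air after throw: [b2@12:L b4@13:R b5@14:L b7@15:R b1@16:L b6@17:R b3@19:R]
Beat 12 (L): throw ball2 h=8 -> lands@20:L; in-air after throw: [b4@13:R b5@14:L b7@15:R b1@16:L b6@17:R b3@19:R b2@20:L]
Beat 13 (R): throw ball4 h=9 -> lands@22:L; in-air after throw: [b5@14:L b7@15:R b1@16:L b6@17:R b3@19:R b2@20:L b4@22:L]
Beat 14 (L): throw ball5 h=7 -> lands@21:R; in-air after throw: [b7@15:R b1@16:L b6@17:R b3@19:R b2@20:L b5@21:R b4@22:L]
Beat 15 (R): throw ball7 h=9 -> lands@24:L; in-air after throw: [b1@16:L b6@17:R b3@19:R b2@20:L b5@21:R b4@22:L b7@24:L]
Ball 1: thrown@0 h=9 -> first land @9; rethrown@9 h=7 -> second land @16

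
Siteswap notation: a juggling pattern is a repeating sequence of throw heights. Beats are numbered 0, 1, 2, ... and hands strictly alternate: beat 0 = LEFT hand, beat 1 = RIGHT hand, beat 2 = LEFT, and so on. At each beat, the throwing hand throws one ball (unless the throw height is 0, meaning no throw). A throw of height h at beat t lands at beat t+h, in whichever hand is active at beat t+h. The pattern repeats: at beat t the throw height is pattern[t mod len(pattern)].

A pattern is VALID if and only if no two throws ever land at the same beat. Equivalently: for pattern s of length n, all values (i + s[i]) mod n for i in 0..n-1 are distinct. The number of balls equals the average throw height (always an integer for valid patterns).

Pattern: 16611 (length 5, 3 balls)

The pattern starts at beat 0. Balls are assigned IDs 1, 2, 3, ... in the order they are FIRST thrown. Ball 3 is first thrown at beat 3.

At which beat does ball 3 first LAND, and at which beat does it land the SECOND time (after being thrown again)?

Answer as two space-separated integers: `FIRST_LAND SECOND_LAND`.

Beat 0 (L): throw ball1 h=1 -> lands@1:R; in-air after throw: [b1@1:R]
Beat 1 (R): throw ball1 h=6 -> lands@7:R; in-air after throw: [b1@7:R]
Beat 2 (L): throw ball2 h=6 -> lands@8:L; in-air after throw: [b1@7:R b2@8:L]
Beat 3 (R): throw ball3 h=1 -> lands@4:L; in-air after throw: [b3@4:L b1@7:R b2@8:L]
Beat 4 (L): throw ball3 h=1 -> lands@5:R; in-air after throw: [b3@5:R b1@7:R b2@8:L]
Beat 5 (R): throw ball3 h=1 -> lands@6:L; in-air after throw: [b3@6:L b1@7:R b2@8:L]
Ball 3: thrown@3 h=1 -> first land @4; rethrown@4 h=1 -> second land @5

Answer: 4 5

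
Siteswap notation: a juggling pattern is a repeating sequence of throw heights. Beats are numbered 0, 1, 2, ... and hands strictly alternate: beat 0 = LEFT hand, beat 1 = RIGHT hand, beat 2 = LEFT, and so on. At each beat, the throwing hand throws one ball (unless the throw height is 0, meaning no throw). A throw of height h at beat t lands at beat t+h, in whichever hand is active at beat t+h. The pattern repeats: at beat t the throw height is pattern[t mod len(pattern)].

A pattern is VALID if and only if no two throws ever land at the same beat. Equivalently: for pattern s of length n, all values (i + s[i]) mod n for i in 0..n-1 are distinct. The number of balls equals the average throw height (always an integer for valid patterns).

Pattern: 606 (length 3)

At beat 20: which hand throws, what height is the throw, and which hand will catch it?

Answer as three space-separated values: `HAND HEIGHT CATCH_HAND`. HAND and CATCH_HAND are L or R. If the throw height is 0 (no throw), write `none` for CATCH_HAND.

Answer: L 6 L

Derivation:
Beat 20: 20 mod 2 = 0, so hand = L
Throw height = pattern[20 mod 3] = pattern[2] = 6
Lands at beat 20+6=26, 26 mod 2 = 0, so catch hand = L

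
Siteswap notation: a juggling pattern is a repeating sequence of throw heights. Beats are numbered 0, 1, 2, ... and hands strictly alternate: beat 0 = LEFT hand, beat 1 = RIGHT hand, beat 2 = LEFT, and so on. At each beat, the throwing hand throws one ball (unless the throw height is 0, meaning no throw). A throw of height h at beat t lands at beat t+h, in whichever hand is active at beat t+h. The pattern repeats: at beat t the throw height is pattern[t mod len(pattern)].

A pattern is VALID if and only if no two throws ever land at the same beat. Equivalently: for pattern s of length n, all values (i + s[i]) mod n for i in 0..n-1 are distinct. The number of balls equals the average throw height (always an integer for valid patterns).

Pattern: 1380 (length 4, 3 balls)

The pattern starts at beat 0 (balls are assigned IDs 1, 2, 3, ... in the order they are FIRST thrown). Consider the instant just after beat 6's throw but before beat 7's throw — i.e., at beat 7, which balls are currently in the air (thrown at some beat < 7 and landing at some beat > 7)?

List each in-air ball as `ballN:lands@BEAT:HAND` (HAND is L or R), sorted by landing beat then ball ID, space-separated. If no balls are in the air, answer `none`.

Beat 0 (L): throw ball1 h=1 -> lands@1:R; in-air after throw: [b1@1:R]
Beat 1 (R): throw ball1 h=3 -> lands@4:L; in-air after throw: [b1@4:L]
Beat 2 (L): throw ball2 h=8 -> lands@10:L; in-air after throw: [b1@4:L b2@10:L]
Beat 4 (L): throw ball1 h=1 -> lands@5:R; in-air after throw: [b1@5:R b2@10:L]
Beat 5 (R): throw ball1 h=3 -> lands@8:L; in-air after throw: [b1@8:L b2@10:L]
Beat 6 (L): throw ball3 h=8 -> lands@14:L; in-air after throw: [b1@8:L b2@10:L b3@14:L]

Answer: ball1:lands@8:L ball2:lands@10:L ball3:lands@14:L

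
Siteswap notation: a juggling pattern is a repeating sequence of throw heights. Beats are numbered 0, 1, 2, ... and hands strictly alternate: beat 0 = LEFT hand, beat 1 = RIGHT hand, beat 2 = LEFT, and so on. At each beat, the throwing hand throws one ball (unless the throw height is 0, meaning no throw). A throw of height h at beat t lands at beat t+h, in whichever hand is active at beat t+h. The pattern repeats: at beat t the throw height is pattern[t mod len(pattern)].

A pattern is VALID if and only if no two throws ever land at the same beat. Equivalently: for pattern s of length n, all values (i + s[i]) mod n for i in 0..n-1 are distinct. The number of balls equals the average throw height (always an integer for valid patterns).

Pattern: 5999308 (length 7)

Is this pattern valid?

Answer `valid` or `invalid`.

i=0: (i + s[i]) mod n = (0 + 5) mod 7 = 5
i=1: (i + s[i]) mod n = (1 + 9) mod 7 = 3
i=2: (i + s[i]) mod n = (2 + 9) mod 7 = 4
i=3: (i + s[i]) mod n = (3 + 9) mod 7 = 5
i=4: (i + s[i]) mod n = (4 + 3) mod 7 = 0
i=5: (i + s[i]) mod n = (5 + 0) mod 7 = 5
i=6: (i + s[i]) mod n = (6 + 8) mod 7 = 0
Residues: [5, 3, 4, 5, 0, 5, 0], distinct: False

Answer: invalid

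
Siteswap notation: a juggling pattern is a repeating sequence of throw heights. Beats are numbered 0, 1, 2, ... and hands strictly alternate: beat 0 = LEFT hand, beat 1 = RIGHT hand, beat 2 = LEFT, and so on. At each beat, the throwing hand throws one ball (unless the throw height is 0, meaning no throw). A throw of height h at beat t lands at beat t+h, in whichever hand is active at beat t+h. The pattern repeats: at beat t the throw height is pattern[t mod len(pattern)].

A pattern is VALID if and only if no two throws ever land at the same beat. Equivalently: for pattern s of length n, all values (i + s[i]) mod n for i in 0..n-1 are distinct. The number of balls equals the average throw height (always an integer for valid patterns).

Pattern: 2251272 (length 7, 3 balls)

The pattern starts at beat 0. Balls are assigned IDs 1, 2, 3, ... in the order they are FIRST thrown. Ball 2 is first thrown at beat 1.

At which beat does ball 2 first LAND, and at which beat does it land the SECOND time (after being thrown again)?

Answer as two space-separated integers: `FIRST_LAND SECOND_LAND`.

Answer: 3 4

Derivation:
Beat 0 (L): throw ball1 h=2 -> lands@2:L; in-air after throw: [b1@2:L]
Beat 1 (R): throw ball2 h=2 -> lands@3:R; in-air after throw: [b1@2:L b2@3:R]
Beat 2 (L): throw ball1 h=5 -> lands@7:R; in-air after throw: [b2@3:R b1@7:R]
Beat 3 (R): throw ball2 h=1 -> lands@4:L; in-air after throw: [b2@4:L b1@7:R]
Beat 4 (L): throw ball2 h=2 -> lands@6:L; in-air after throw: [b2@6:L b1@7:R]
Ball 2: thrown@1 h=2 -> first land @3; rethrown@3 h=1 -> second land @4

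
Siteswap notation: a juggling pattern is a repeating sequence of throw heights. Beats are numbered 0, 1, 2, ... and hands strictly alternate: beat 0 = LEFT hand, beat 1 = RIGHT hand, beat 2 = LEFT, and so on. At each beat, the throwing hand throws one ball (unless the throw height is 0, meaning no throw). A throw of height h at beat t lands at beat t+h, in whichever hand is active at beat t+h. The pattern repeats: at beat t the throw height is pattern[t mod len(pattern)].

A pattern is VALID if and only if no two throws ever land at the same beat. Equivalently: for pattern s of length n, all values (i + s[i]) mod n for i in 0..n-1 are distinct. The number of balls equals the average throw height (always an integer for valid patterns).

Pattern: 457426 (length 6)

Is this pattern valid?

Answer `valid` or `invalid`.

i=0: (i + s[i]) mod n = (0 + 4) mod 6 = 4
i=1: (i + s[i]) mod n = (1 + 5) mod 6 = 0
i=2: (i + s[i]) mod n = (2 + 7) mod 6 = 3
i=3: (i + s[i]) mod n = (3 + 4) mod 6 = 1
i=4: (i + s[i]) mod n = (4 + 2) mod 6 = 0
i=5: (i + s[i]) mod n = (5 + 6) mod 6 = 5
Residues: [4, 0, 3, 1, 0, 5], distinct: False

Answer: invalid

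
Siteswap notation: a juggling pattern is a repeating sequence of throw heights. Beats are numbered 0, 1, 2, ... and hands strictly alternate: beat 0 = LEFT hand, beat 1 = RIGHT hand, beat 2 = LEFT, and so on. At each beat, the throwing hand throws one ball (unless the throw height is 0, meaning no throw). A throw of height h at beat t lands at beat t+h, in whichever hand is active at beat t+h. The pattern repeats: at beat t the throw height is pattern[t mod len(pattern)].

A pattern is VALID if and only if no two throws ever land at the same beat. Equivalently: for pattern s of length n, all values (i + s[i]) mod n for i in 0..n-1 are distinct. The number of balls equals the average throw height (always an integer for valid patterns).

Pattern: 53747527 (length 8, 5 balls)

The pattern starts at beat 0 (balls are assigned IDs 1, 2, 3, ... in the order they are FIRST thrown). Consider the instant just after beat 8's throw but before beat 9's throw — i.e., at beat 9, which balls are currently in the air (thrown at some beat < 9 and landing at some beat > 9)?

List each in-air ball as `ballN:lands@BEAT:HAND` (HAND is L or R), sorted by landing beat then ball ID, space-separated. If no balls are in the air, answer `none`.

Beat 0 (L): throw ball1 h=5 -> lands@5:R; in-air after throw: [b1@5:R]
Beat 1 (R): throw ball2 h=3 -> lands@4:L; in-air after throw: [b2@4:L b1@5:R]
Beat 2 (L): throw ball3 h=7 -> lands@9:R; in-air after throw: [b2@4:L b1@5:R b3@9:R]
Beat 3 (R): throw ball4 h=4 -> lands@7:R; in-air after throw: [b2@4:L b1@5:R b4@7:R b3@9:R]
Beat 4 (L): throw ball2 h=7 -> lands@11:R; in-air after throw: [b1@5:R b4@7:R b3@9:R b2@11:R]
Beat 5 (R): throw ball1 h=5 -> lands@10:L; in-air after throw: [b4@7:R b3@9:R b1@10:L b2@11:R]
Beat 6 (L): throw ball5 h=2 -> lands@8:L; in-air after throw: [b4@7:R b5@8:L b3@9:R b1@10:L b2@11:R]
Beat 7 (R): throw ball4 h=7 -> lands@14:L; in-air after throw: [b5@8:L b3@9:R b1@10:L b2@11:R b4@14:L]
Beat 8 (L): throw ball5 h=5 -> lands@13:R; in-air after throw: [b3@9:R b1@10:L b2@11:R b5@13:R b4@14:L]
Beat 9 (R): throw ball3 h=3 -> lands@12:L; in-air after throw: [b1@10:L b2@11:R b3@12:L b5@13:R b4@14:L]

Answer: ball1:lands@10:L ball2:lands@11:R ball5:lands@13:R ball4:lands@14:L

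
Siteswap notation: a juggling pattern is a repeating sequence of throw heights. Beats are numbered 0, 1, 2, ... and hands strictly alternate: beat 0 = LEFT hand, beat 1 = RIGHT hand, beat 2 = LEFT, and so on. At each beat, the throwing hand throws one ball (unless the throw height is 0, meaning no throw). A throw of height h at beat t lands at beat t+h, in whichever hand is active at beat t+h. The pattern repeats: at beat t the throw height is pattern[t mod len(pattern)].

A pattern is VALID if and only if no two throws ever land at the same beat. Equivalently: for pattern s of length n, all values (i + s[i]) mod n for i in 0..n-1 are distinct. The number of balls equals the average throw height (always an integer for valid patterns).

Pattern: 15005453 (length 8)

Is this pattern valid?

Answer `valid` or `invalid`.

i=0: (i + s[i]) mod n = (0 + 1) mod 8 = 1
i=1: (i + s[i]) mod n = (1 + 5) mod 8 = 6
i=2: (i + s[i]) mod n = (2 + 0) mod 8 = 2
i=3: (i + s[i]) mod n = (3 + 0) mod 8 = 3
i=4: (i + s[i]) mod n = (4 + 5) mod 8 = 1
i=5: (i + s[i]) mod n = (5 + 4) mod 8 = 1
i=6: (i + s[i]) mod n = (6 + 5) mod 8 = 3
i=7: (i + s[i]) mod n = (7 + 3) mod 8 = 2
Residues: [1, 6, 2, 3, 1, 1, 3, 2], distinct: False

Answer: invalid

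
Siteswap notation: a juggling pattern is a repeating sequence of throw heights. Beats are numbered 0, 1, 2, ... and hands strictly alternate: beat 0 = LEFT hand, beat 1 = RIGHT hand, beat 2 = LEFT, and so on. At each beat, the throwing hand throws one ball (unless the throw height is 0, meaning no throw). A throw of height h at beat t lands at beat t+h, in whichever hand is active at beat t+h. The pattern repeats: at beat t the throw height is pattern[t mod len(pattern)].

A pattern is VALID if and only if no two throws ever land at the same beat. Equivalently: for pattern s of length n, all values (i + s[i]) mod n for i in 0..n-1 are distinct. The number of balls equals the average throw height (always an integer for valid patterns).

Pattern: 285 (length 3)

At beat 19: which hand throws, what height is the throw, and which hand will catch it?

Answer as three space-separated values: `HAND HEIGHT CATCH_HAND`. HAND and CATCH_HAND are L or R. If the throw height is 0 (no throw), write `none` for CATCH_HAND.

Beat 19: 19 mod 2 = 1, so hand = R
Throw height = pattern[19 mod 3] = pattern[1] = 8
Lands at beat 19+8=27, 27 mod 2 = 1, so catch hand = R

Answer: R 8 R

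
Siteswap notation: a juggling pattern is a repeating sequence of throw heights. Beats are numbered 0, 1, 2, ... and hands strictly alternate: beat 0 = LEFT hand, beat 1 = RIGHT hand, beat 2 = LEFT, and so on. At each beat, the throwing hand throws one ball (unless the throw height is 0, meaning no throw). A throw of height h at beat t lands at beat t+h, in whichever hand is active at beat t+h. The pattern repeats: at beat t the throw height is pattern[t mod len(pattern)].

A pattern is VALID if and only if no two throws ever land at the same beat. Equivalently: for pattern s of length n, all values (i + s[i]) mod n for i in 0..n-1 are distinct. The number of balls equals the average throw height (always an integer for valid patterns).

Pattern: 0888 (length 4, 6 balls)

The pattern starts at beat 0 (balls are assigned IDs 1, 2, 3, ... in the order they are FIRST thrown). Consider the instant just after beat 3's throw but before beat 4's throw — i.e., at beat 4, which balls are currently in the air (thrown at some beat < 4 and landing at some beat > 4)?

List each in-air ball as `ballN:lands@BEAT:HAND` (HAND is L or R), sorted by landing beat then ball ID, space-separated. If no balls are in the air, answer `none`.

Answer: ball1:lands@9:R ball2:lands@10:L ball3:lands@11:R

Derivation:
Beat 1 (R): throw ball1 h=8 -> lands@9:R; in-air after throw: [b1@9:R]
Beat 2 (L): throw ball2 h=8 -> lands@10:L; in-air after throw: [b1@9:R b2@10:L]
Beat 3 (R): throw ball3 h=8 -> lands@11:R; in-air after throw: [b1@9:R b2@10:L b3@11:R]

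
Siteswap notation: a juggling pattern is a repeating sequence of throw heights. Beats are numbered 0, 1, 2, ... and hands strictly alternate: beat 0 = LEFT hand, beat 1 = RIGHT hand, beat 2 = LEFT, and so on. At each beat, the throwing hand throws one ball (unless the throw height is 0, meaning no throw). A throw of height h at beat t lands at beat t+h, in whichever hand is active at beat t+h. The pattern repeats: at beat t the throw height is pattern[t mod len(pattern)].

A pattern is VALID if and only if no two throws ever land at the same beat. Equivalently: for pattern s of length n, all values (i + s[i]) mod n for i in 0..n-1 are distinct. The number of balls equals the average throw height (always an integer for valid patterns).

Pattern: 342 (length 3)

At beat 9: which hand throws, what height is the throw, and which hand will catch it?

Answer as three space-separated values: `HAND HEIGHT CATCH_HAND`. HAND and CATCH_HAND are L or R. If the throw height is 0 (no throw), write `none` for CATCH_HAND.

Beat 9: 9 mod 2 = 1, so hand = R
Throw height = pattern[9 mod 3] = pattern[0] = 3
Lands at beat 9+3=12, 12 mod 2 = 0, so catch hand = L

Answer: R 3 L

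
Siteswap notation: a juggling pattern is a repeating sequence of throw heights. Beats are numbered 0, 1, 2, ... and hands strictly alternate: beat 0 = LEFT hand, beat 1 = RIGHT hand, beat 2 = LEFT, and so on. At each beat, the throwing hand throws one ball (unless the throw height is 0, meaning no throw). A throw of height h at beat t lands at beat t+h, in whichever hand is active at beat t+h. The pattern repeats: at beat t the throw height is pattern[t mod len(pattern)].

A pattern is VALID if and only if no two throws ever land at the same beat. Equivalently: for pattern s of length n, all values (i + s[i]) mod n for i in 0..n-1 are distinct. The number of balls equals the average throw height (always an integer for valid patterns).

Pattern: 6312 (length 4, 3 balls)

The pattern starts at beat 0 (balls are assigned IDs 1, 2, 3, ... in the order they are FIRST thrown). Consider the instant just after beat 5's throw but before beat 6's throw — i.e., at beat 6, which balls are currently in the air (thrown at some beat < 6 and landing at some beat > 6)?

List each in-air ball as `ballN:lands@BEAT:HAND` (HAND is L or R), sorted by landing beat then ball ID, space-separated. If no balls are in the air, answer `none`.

Beat 0 (L): throw ball1 h=6 -> lands@6:L; in-air after throw: [b1@6:L]
Beat 1 (R): throw ball2 h=3 -> lands@4:L; in-air after throw: [b2@4:L b1@6:L]
Beat 2 (L): throw ball3 h=1 -> lands@3:R; in-air after throw: [b3@3:R b2@4:L b1@6:L]
Beat 3 (R): throw ball3 h=2 -> lands@5:R; in-air after throw: [b2@4:L b3@5:R b1@6:L]
Beat 4 (L): throw ball2 h=6 -> lands@10:L; in-air after throw: [b3@5:R b1@6:L b2@10:L]
Beat 5 (R): throw ball3 h=3 -> lands@8:L; in-air after throw: [b1@6:L b3@8:L b2@10:L]
Beat 6 (L): throw ball1 h=1 -> lands@7:R; in-air after throw: [b1@7:R b3@8:L b2@10:L]

Answer: ball3:lands@8:L ball2:lands@10:L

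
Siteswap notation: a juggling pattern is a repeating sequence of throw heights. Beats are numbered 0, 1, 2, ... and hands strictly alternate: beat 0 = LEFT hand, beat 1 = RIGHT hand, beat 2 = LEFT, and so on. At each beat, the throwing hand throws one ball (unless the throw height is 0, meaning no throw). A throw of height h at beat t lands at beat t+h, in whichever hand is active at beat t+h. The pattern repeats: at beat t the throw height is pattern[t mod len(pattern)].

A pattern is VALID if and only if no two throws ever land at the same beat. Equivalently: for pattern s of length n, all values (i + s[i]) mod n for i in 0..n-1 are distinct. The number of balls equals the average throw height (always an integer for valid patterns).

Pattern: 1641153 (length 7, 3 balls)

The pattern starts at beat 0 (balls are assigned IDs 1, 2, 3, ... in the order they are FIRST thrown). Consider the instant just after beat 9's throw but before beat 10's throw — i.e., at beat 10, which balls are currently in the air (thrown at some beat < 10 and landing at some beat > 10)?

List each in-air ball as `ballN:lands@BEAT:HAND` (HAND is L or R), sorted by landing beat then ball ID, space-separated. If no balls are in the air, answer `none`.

Beat 0 (L): throw ball1 h=1 -> lands@1:R; in-air after throw: [b1@1:R]
Beat 1 (R): throw ball1 h=6 -> lands@7:R; in-air after throw: [b1@7:R]
Beat 2 (L): throw ball2 h=4 -> lands@6:L; in-air after throw: [b2@6:L b1@7:R]
Beat 3 (R): throw ball3 h=1 -> lands@4:L; in-air after throw: [b3@4:L b2@6:L b1@7:R]
Beat 4 (L): throw ball3 h=1 -> lands@5:R; in-air after throw: [b3@5:R b2@6:L b1@7:R]
Beat 5 (R): throw ball3 h=5 -> lands@10:L; in-air after throw: [b2@6:L b1@7:R b3@10:L]
Beat 6 (L): throw ball2 h=3 -> lands@9:R; in-air after throw: [b1@7:R b2@9:R b3@10:L]
Beat 7 (R): throw ball1 h=1 -> lands@8:L; in-air after throw: [b1@8:L b2@9:R b3@10:L]
Beat 8 (L): throw ball1 h=6 -> lands@14:L; in-air after throw: [b2@9:R b3@10:L b1@14:L]
Beat 9 (R): throw ball2 h=4 -> lands@13:R; in-air after throw: [b3@10:L b2@13:R b1@14:L]
Beat 10 (L): throw ball3 h=1 -> lands@11:R; in-air after throw: [b3@11:R b2@13:R b1@14:L]

Answer: ball2:lands@13:R ball1:lands@14:L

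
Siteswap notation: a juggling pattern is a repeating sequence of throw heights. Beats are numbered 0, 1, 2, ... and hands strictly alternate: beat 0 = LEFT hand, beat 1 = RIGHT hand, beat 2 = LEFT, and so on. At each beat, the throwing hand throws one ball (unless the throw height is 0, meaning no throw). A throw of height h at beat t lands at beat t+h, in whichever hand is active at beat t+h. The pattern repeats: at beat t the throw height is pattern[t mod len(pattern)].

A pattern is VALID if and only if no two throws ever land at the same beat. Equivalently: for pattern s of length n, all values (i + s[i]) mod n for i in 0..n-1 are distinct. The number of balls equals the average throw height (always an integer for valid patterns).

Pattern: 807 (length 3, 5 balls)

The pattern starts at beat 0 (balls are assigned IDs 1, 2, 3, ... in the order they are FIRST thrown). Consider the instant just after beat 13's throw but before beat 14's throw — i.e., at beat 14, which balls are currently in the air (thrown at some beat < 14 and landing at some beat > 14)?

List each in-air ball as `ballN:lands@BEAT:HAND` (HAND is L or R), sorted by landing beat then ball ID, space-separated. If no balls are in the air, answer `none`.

Beat 0 (L): throw ball1 h=8 -> lands@8:L; in-air after throw: [b1@8:L]
Beat 2 (L): throw ball2 h=7 -> lands@9:R; in-air after throw: [b1@8:L b2@9:R]
Beat 3 (R): throw ball3 h=8 -> lands@11:R; in-air after throw: [b1@8:L b2@9:R b3@11:R]
Beat 5 (R): throw ball4 h=7 -> lands@12:L; in-air after throw: [b1@8:L b2@9:R b3@11:R b4@12:L]
Beat 6 (L): throw ball5 h=8 -> lands@14:L; in-air after throw: [b1@8:L b2@9:R b3@11:R b4@12:L b5@14:L]
Beat 8 (L): throw ball1 h=7 -> lands@15:R; in-air after throw: [b2@9:R b3@11:R b4@12:L b5@14:L b1@15:R]
Beat 9 (R): throw ball2 h=8 -> lands@17:R; in-air after throw: [b3@11:R b4@12:L b5@14:L b1@15:R b2@17:R]
Beat 11 (R): throw ball3 h=7 -> lands@18:L; in-air after throw: [b4@12:L b5@14:L b1@15:R b2@17:R b3@18:L]
Beat 12 (L): throw ball4 h=8 -> lands@20:L; in-air after throw: [b5@14:L b1@15:R b2@17:R b3@18:L b4@20:L]
Beat 14 (L): throw ball5 h=7 -> lands@21:R; in-air after throw: [b1@15:R b2@17:R b3@18:L b4@20:L b5@21:R]

Answer: ball1:lands@15:R ball2:lands@17:R ball3:lands@18:L ball4:lands@20:L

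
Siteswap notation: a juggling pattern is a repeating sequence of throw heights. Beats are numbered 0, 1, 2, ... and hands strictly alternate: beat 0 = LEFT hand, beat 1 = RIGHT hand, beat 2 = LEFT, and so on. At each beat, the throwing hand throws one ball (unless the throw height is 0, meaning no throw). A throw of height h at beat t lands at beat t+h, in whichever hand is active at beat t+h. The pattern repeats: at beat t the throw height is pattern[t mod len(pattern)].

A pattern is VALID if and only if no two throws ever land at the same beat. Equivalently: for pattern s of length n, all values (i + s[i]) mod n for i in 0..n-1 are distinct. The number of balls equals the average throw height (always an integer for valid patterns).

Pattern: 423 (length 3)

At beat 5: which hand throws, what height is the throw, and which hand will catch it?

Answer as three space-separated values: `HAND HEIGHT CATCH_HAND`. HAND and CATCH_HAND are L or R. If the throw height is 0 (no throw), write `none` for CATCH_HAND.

Answer: R 3 L

Derivation:
Beat 5: 5 mod 2 = 1, so hand = R
Throw height = pattern[5 mod 3] = pattern[2] = 3
Lands at beat 5+3=8, 8 mod 2 = 0, so catch hand = L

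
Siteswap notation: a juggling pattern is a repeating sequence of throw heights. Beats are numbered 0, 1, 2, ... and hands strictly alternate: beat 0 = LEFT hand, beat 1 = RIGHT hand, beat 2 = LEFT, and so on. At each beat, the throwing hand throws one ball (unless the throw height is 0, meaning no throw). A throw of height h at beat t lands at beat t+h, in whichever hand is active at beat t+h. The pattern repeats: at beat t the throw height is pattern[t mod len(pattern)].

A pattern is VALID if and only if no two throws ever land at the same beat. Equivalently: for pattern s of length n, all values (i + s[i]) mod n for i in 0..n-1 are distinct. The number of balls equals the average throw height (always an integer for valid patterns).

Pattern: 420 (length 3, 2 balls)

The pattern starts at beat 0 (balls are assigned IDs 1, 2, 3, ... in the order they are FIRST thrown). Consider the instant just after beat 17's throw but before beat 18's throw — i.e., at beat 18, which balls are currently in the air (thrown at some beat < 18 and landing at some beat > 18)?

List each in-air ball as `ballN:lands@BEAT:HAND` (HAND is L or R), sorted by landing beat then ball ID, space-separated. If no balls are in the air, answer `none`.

Beat 0 (L): throw ball1 h=4 -> lands@4:L; in-air after throw: [b1@4:L]
Beat 1 (R): throw ball2 h=2 -> lands@3:R; in-air after throw: [b2@3:R b1@4:L]
Beat 3 (R): throw ball2 h=4 -> lands@7:R; in-air after throw: [b1@4:L b2@7:R]
Beat 4 (L): throw ball1 h=2 -> lands@6:L; in-air after throw: [b1@6:L b2@7:R]
Beat 6 (L): throw ball1 h=4 -> lands@10:L; in-air after throw: [b2@7:R b1@10:L]
Beat 7 (R): throw ball2 h=2 -> lands@9:R; in-air after throw: [b2@9:R b1@10:L]
Beat 9 (R): throw ball2 h=4 -> lands@13:R; in-air after throw: [b1@10:L b2@13:R]
Beat 10 (L): throw ball1 h=2 -> lands@12:L; in-air after throw: [b1@12:L b2@13:R]
Beat 12 (L): throw ball1 h=4 -> lands@16:L; in-air after throw: [b2@13:R b1@16:L]
Beat 13 (R): throw ball2 h=2 -> lands@15:R; in-air after throw: [b2@15:R b1@16:L]
Beat 15 (R): throw ball2 h=4 -> lands@19:R; in-air after throw: [b1@16:L b2@19:R]
Beat 16 (L): throw ball1 h=2 -> lands@18:L; in-air after throw: [b1@18:L b2@19:R]
Beat 18 (L): throw ball1 h=4 -> lands@22:L; in-air after throw: [b2@19:R b1@22:L]

Answer: ball2:lands@19:R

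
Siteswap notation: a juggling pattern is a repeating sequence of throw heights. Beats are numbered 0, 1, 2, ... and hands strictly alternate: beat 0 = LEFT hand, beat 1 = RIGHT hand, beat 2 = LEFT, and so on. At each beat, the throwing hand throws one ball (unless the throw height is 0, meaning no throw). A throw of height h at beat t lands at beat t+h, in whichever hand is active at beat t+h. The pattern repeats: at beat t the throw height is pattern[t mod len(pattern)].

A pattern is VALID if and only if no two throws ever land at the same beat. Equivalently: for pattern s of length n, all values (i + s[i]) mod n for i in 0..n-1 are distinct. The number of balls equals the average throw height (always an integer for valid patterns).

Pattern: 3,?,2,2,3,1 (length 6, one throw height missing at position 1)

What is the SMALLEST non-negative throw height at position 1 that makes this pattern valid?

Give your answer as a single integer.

Answer: 1

Derivation:
i=0: (0 + 3) mod 6 = 3
i=1: s[i]=? (unknown)
i=2: (2 + 2) mod 6 = 4
i=3: (3 + 2) mod 6 = 5
i=4: (4 + 3) mod 6 = 1
i=5: (5 + 1) mod 6 = 0
Known residues: [0, 1, 3, 4, 5]; need a permutation of 0..5, so missing residue r = 2
Need (1 + s) mod 6 = 2; smallest s = (2 - 1) mod 6 = 1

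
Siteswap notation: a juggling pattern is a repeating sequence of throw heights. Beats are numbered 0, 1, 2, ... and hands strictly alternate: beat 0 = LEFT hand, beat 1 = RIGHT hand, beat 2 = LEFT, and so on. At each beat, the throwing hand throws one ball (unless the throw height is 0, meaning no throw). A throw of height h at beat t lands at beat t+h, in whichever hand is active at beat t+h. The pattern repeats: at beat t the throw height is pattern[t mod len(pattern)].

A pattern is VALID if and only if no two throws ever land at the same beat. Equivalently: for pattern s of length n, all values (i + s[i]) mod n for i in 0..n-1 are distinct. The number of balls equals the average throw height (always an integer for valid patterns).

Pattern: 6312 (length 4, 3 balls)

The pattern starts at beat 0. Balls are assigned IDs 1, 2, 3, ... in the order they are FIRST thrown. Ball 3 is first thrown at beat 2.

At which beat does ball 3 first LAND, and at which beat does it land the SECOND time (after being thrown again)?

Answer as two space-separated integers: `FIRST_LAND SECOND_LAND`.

Beat 0 (L): throw ball1 h=6 -> lands@6:L; in-air after throw: [b1@6:L]
Beat 1 (R): throw ball2 h=3 -> lands@4:L; in-air after throw: [b2@4:L b1@6:L]
Beat 2 (L): throw ball3 h=1 -> lands@3:R; in-air after throw: [b3@3:R b2@4:L b1@6:L]
Beat 3 (R): throw ball3 h=2 -> lands@5:R; in-air after throw: [b2@4:L b3@5:R b1@6:L]
Beat 4 (L): throw ball2 h=6 -> lands@10:L; in-air after throw: [b3@5:R b1@6:L b2@10:L]
Beat 5 (R): throw ball3 h=3 -> lands@8:L; in-air after throw: [b1@6:L b3@8:L b2@10:L]
Ball 3: thrown@2 h=1 -> first land @3; rethrown@3 h=2 -> second land @5

Answer: 3 5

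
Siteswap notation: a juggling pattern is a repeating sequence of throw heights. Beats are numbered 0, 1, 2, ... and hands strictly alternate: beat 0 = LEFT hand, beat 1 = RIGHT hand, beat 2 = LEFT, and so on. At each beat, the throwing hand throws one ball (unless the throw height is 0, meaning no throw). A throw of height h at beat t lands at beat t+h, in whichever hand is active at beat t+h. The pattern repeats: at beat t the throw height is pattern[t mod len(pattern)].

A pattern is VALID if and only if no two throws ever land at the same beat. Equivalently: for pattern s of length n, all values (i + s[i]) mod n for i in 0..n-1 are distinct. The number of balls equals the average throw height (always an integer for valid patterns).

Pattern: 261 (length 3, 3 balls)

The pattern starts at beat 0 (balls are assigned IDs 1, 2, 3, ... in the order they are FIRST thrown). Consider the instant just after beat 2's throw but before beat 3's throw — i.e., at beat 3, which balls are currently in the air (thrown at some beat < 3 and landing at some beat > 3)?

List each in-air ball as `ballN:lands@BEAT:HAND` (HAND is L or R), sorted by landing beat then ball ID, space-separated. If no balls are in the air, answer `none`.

Beat 0 (L): throw ball1 h=2 -> lands@2:L; in-air after throw: [b1@2:L]
Beat 1 (R): throw ball2 h=6 -> lands@7:R; in-air after throw: [b1@2:L b2@7:R]
Beat 2 (L): throw ball1 h=1 -> lands@3:R; in-air after throw: [b1@3:R b2@7:R]
Beat 3 (R): throw ball1 h=2 -> lands@5:R; in-air after throw: [b1@5:R b2@7:R]

Answer: ball2:lands@7:R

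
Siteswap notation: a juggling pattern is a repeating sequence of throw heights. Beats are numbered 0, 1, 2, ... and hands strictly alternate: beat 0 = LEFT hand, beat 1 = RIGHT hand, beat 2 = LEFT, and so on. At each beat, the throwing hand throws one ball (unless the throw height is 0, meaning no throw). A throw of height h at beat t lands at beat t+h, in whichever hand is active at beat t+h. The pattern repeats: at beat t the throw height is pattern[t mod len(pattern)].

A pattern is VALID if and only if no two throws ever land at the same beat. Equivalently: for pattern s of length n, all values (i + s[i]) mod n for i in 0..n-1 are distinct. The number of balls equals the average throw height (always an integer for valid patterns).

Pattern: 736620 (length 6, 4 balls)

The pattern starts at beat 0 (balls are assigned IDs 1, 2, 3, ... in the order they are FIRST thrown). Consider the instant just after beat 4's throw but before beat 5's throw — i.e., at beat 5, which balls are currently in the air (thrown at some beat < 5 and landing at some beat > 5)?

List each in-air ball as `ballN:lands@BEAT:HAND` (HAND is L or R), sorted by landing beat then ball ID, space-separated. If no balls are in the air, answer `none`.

Beat 0 (L): throw ball1 h=7 -> lands@7:R; in-air after throw: [b1@7:R]
Beat 1 (R): throw ball2 h=3 -> lands@4:L; in-air after throw: [b2@4:L b1@7:R]
Beat 2 (L): throw ball3 h=6 -> lands@8:L; in-air after throw: [b2@4:L b1@7:R b3@8:L]
Beat 3 (R): throw ball4 h=6 -> lands@9:R; in-air after throw: [b2@4:L b1@7:R b3@8:L b4@9:R]
Beat 4 (L): throw ball2 h=2 -> lands@6:L; in-air after throw: [b2@6:L b1@7:R b3@8:L b4@9:R]

Answer: ball2:lands@6:L ball1:lands@7:R ball3:lands@8:L ball4:lands@9:R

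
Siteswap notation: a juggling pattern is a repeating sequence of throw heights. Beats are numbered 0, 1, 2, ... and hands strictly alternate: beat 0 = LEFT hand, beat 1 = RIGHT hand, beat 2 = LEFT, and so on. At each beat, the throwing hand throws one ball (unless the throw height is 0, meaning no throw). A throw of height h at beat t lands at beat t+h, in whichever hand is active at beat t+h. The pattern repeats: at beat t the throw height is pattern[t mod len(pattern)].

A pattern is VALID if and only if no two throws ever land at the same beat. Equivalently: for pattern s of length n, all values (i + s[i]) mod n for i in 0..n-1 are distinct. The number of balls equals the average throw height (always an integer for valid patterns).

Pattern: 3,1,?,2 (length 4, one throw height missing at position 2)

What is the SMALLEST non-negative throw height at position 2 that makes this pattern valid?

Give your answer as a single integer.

i=0: (0 + 3) mod 4 = 3
i=1: (1 + 1) mod 4 = 2
i=2: s[i]=? (unknown)
i=3: (3 + 2) mod 4 = 1
Known residues: [1, 2, 3]; need a permutation of 0..3, so missing residue r = 0
Need (2 + s) mod 4 = 0; smallest s = (0 - 2) mod 4 = 2

Answer: 2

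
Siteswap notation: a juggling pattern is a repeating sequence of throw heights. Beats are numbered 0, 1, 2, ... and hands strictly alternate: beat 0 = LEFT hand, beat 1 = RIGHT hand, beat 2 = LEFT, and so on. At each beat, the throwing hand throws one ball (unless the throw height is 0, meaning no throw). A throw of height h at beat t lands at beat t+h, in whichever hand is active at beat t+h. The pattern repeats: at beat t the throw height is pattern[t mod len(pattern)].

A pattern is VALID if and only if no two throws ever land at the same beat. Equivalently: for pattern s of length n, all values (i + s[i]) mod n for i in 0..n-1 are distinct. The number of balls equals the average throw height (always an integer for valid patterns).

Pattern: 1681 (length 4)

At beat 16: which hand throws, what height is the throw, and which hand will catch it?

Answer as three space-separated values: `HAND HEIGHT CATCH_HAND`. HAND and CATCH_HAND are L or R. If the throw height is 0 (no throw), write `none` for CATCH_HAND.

Answer: L 1 R

Derivation:
Beat 16: 16 mod 2 = 0, so hand = L
Throw height = pattern[16 mod 4] = pattern[0] = 1
Lands at beat 16+1=17, 17 mod 2 = 1, so catch hand = R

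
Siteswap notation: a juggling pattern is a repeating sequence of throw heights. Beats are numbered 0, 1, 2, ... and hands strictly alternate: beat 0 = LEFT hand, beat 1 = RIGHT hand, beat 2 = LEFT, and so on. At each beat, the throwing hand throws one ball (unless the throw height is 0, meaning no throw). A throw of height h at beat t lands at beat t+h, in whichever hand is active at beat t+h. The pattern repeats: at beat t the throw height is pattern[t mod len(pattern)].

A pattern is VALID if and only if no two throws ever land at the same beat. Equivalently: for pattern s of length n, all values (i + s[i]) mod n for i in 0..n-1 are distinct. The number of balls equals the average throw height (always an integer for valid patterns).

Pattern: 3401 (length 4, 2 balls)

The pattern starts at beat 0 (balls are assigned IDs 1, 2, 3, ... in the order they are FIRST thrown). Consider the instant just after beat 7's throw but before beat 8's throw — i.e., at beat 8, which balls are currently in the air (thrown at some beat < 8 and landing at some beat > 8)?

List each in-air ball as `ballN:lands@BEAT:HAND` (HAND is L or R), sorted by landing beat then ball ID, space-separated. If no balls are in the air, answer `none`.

Answer: ball2:lands@9:R

Derivation:
Beat 0 (L): throw ball1 h=3 -> lands@3:R; in-air after throw: [b1@3:R]
Beat 1 (R): throw ball2 h=4 -> lands@5:R; in-air after throw: [b1@3:R b2@5:R]
Beat 3 (R): throw ball1 h=1 -> lands@4:L; in-air after throw: [b1@4:L b2@5:R]
Beat 4 (L): throw ball1 h=3 -> lands@7:R; in-air after throw: [b2@5:R b1@7:R]
Beat 5 (R): throw ball2 h=4 -> lands@9:R; in-air after throw: [b1@7:R b2@9:R]
Beat 7 (R): throw ball1 h=1 -> lands@8:L; in-air after throw: [b1@8:L b2@9:R]
Beat 8 (L): throw ball1 h=3 -> lands@11:R; in-air after throw: [b2@9:R b1@11:R]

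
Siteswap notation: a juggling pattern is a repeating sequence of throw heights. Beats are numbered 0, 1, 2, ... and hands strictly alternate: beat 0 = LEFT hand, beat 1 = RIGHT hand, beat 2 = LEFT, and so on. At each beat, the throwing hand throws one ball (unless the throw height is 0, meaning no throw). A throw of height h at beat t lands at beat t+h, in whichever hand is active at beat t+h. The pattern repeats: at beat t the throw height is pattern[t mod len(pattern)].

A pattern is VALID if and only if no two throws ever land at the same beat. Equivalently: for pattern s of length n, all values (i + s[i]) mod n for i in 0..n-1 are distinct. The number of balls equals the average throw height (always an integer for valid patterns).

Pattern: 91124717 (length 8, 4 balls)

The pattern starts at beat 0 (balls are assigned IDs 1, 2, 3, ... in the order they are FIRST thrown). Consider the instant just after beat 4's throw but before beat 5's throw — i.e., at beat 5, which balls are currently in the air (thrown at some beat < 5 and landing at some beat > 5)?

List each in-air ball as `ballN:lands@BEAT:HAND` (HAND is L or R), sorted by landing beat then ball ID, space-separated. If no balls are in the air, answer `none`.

Beat 0 (L): throw ball1 h=9 -> lands@9:R; in-air after throw: [b1@9:R]
Beat 1 (R): throw ball2 h=1 -> lands@2:L; in-air after throw: [b2@2:L b1@9:R]
Beat 2 (L): throw ball2 h=1 -> lands@3:R; in-air after throw: [b2@3:R b1@9:R]
Beat 3 (R): throw ball2 h=2 -> lands@5:R; in-air after throw: [b2@5:R b1@9:R]
Beat 4 (L): throw ball3 h=4 -> lands@8:L; in-air after throw: [b2@5:R b3@8:L b1@9:R]
Beat 5 (R): throw ball2 h=7 -> lands@12:L; in-air after throw: [b3@8:L b1@9:R b2@12:L]

Answer: ball3:lands@8:L ball1:lands@9:R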